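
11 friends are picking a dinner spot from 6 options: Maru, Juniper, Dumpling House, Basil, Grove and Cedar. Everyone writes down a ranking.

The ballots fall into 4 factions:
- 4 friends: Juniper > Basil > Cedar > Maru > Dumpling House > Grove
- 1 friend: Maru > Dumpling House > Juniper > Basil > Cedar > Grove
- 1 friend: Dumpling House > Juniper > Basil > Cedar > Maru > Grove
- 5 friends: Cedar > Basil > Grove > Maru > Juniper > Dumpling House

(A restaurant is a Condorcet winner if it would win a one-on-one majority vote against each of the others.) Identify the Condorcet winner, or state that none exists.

Head-to-head results (11 friends):
Maru vs Juniper: 6 to 5, Maru.
Maru vs Dumpling House: 10 to 1, Maru.
Maru vs Basil: 1 to 10, Basil.
Maru vs Grove: 4+1+1 = 6 for Maru, 5 for Grove — Maru by 6–5.
Maru vs Cedar: Cedar wins 10–1.
Juniper vs Dumpling House: Juniper wins 9–2.
Juniper–Basil: Juniper 6–5.
Juniper vs Grove: Juniper wins 6–5.
Juniper vs Cedar: Juniper preferred on 4+1+1 = 6 ballots; Juniper wins 6–5.
Dumpling House vs Basil: Dumpling House preferred on 1+1 = 2 ballots; Basil wins 9–2.
Dumpling House vs Grove: Dumpling House is ranked higher on 4+1+1 = 6 ballots, Grove on 5. Dumpling House wins 6–5.
Dumpling House vs Cedar: 1+1 = 2 for Dumpling House, 9 for Cedar — Cedar by 9–2.
Basil vs Grove: Basil is ranked higher on 4+1+1+5 = 11 ballots, Grove on 0. Basil wins 11–0.
Basil vs Cedar: 4+1+1 = 6 for Basil, 5 for Cedar — Basil by 6–5.
Grove vs Cedar: Grove preferred on 0 ballots; Cedar wins 11–0.
Each restaurant drops at least one matchup (Maru loses to Basil; Juniper loses to Maru; Dumpling House loses to Maru; Basil loses to Juniper; Grove loses to Maru; Cedar loses to Juniper); the cycle Maru > Juniper > Basil > Maru rules out a Condorcet winner.

none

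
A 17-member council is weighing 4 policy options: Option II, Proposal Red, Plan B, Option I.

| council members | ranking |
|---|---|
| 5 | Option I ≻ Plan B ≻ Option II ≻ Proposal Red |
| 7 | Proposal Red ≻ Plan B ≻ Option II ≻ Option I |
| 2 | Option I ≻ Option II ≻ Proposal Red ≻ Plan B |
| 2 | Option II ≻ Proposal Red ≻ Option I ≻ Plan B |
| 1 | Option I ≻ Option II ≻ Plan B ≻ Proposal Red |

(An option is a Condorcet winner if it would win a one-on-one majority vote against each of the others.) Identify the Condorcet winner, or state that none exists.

none

Check each pair by majority over 17 ballots:
Option II vs Proposal Red: Option II wins 10–7.
Option II vs Plan B: Plan B, 12–5.
Option II vs Option I: Option II wins 9–8.
Proposal Red–Plan B: Proposal Red 11–6.
Proposal Red vs Option I: Proposal Red wins 9–8.
Plan B vs Option I: Option I, 10–7.
No option is unbeaten: Option II loses to Plan B; Proposal Red loses to Option II; Plan B loses to Proposal Red; Option I loses to Option II. In particular Option II beats Proposal Red beats Plan B beats Option II is a majority cycle — no Condorcet winner exists.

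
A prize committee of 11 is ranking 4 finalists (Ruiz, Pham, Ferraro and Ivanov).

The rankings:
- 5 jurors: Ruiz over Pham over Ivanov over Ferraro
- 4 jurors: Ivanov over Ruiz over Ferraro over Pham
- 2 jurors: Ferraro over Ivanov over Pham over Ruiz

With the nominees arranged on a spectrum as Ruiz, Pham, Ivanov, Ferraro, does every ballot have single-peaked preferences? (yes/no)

no

Axis positions: Ruiz=1, Pham=2, Ivanov=3, Ferraro=4.
Group 1 (peak Ruiz at position 1): ranking walks positions 1-2-3-4, expanding outward from the peak — single-peaked.
Group 2: ranking walks positions 3-1-4-2; Ruiz is ranked above Pham even though Pham lies between Ruiz and the peak Ivanov on the axis — preferences dip and rise again. Not single-peaked.
Group 3 (peak Ferraro at position 4): ranking walks positions 4-3-2-1, expanding outward from the peak — single-peaked.
Group 2 violates single-peakedness, so the profile is not single-peaked on this axis.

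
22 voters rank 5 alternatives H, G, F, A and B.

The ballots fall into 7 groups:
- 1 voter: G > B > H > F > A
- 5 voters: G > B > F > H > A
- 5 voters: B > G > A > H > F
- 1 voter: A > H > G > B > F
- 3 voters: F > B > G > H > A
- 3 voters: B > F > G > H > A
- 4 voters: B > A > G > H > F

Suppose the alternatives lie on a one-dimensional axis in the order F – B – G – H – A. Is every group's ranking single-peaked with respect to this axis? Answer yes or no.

Axis positions: F=1, B=2, G=3, H=4, A=5.
Group 1 (peak G at position 3): ranking walks positions 3-2-4-1-5, expanding outward from the peak — single-peaked.
Group 2 (peak G at position 3): ranking walks positions 3-2-1-4-5, expanding outward from the peak — single-peaked.
Group 3: ranking walks positions 2-3-5-4-1; A is ranked above H even though H lies between A and the peak B on the axis — preferences dip and rise again. Not single-peaked.
Group 4 (peak A at position 5): ranking walks positions 5-4-3-2-1, expanding outward from the peak — single-peaked.
Group 5 (peak F at position 1): ranking walks positions 1-2-3-4-5, expanding outward from the peak — single-peaked.
Group 6 (peak B at position 2): ranking walks positions 2-1-3-4-5, expanding outward from the peak — single-peaked.
Group 7: ranking walks positions 2-5-3-4-1; A is ranked above G even though G lies between A and the peak B on the axis — preferences dip and rise again. Not single-peaked.
Group 3 violates single-peakedness, so the profile is not single-peaked on this axis.

no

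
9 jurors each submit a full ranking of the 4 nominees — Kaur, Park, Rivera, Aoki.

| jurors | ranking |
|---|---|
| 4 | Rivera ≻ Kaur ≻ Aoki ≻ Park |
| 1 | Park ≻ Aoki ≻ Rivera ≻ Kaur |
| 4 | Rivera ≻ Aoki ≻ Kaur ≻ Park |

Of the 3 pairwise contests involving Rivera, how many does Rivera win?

Rivera against each rival (9 jurors):
Rivera vs Kaur: Rivera, 9–0.
Rivera vs Park: 4+4 = 8 for Rivera, 1 for Park — Rivera by 8–1.
Rivera vs Aoki: Rivera, 8–1.
Rivera beats Kaur, Park, Aoki — 3 pairwise wins.

3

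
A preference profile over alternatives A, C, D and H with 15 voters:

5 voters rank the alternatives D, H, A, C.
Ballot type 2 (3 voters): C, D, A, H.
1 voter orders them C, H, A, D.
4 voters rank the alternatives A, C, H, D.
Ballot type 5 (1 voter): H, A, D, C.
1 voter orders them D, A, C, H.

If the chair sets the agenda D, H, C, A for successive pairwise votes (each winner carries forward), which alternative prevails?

Round 1: D vs H — 9–6, D advances.
Round 2: D vs C — 7–8, C advances.
Round 3: C vs A — 4–11, A advances.
A survives the agenda.

A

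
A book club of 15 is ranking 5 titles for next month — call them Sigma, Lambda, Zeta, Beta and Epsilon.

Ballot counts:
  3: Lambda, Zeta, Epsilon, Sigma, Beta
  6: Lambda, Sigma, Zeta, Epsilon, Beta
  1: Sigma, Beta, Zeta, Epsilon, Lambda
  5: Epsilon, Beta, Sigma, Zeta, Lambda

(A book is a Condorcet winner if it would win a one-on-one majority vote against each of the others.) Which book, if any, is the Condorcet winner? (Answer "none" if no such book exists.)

Pairwise majorities:
Sigma vs Lambda: Sigma is ranked higher on 1+5 = 6 ballots, Lambda on 9. Lambda wins 9–6.
Sigma vs Zeta: Sigma is ranked higher on 6+1+5 = 12 ballots, Zeta on 3. Sigma wins 12–3.
Sigma vs Beta: 3+6+1 = 10 for Sigma, 5 for Beta — Sigma by 10–5.
Sigma vs Epsilon: 6+1 = 7 for Sigma, 8 for Epsilon — Epsilon by 8–7.
Lambda vs Zeta: 9 to 6, Lambda.
Lambda vs Beta: 9 to 6, Lambda.
Lambda vs Epsilon: 9 to 6, Lambda.
Zeta vs Beta: 9 to 6, Zeta.
Zeta vs Epsilon: Zeta preferred on 3+6+1 = 10 ballots; Zeta wins 10–5.
Beta vs Epsilon: 1 for Beta, 14 for Epsilon — Epsilon by 14–1.
Lambda defeats every rival head-to-head and is the Condorcet winner.

Lambda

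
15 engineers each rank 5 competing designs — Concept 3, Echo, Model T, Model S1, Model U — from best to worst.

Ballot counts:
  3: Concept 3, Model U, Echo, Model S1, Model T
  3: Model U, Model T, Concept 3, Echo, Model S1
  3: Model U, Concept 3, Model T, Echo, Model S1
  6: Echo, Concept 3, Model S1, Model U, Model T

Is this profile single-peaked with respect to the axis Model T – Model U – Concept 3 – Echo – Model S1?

Axis positions: Model T=1, Model U=2, Concept 3=3, Echo=4, Model S1=5.
Bloc 1 (peak Concept 3 at position 3): ranking walks positions 3-2-4-5-1, expanding outward from the peak — single-peaked.
Bloc 2 (peak Model U at position 2): ranking walks positions 2-1-3-4-5, expanding outward from the peak — single-peaked.
Bloc 3 (peak Model U at position 2): ranking walks positions 2-3-1-4-5, expanding outward from the peak — single-peaked.
Bloc 4 (peak Echo at position 4): ranking walks positions 4-3-5-2-1, expanding outward from the peak — single-peaked.
Every ranking is single-peaked on this axis.

yes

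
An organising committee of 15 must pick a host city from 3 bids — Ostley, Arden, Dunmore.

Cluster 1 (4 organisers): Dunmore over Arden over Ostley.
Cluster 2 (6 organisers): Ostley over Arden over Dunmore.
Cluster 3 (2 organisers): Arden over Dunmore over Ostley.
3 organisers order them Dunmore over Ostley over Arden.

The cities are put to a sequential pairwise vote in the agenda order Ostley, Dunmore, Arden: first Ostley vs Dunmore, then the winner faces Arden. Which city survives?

Round 1: Ostley vs Dunmore — 6–9, Dunmore advances.
Round 2: Dunmore vs Arden — 7–8, Arden advances.
The agenda winner is Arden.

Arden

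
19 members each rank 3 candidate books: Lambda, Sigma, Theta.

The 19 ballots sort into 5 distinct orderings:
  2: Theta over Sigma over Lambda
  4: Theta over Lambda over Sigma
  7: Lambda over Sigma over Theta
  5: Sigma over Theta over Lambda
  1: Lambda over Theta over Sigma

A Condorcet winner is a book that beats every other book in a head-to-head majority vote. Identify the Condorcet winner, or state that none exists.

Pairwise majorities:
Lambda vs Sigma: Lambda preferred on 4+7+1 = 12 ballots; Lambda wins 12–7.
Lambda vs Theta: Lambda preferred on 7+1 = 8 ballots; Theta wins 11–8.
Sigma vs Theta: Sigma is ranked higher on 7+5 = 12 ballots, Theta on 7. Sigma wins 12–7.
No book is unbeaten: Lambda loses to Theta; Sigma loses to Lambda; Theta loses to Sigma. In particular Lambda → Sigma → Theta → Lambda is a majority cycle — no Condorcet winner exists.

none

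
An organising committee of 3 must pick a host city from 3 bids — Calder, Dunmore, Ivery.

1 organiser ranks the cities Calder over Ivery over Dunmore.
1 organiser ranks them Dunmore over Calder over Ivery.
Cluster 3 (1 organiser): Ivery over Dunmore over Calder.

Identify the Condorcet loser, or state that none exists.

Pairwise majorities:
Calder vs Dunmore: 1 to 2, Dunmore.
Calder vs Ivery: Calder wins 2–1.
Dunmore–Ivery: Ivery 2–1.
No city is winless: Calder beats Ivery; Dunmore beats Calder; Ivery beats Dunmore. There is no Condorcet loser.

none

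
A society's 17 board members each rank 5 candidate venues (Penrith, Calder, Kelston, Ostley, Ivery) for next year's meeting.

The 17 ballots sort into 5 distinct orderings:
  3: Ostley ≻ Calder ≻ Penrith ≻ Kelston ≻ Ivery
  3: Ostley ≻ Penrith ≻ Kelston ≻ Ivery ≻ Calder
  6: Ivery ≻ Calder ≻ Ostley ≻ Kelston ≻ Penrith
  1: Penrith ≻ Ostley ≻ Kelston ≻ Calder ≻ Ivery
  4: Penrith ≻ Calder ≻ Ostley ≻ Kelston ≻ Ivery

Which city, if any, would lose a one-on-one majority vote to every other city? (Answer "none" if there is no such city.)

none

Pairwise majorities:
Penrith vs Calder: Calder, 9–8.
Penrith–Kelston: Penrith 11–6.
Penrith vs Ostley: Ostley, 12–5.
Penrith–Ivery: Penrith 11–6.
Calder–Kelston: Calder 13–4.
Calder vs Ostley: Calder, 10–7.
Calder vs Ivery: 3+1+4 = 8 for Calder, 9 for Ivery — Ivery by 9–8.
Kelston vs Ostley: Kelston is ranked higher on 0 ballots, Ostley on 17. Ostley wins 17–0.
Kelston vs Ivery: Kelston preferred on 3+3+1+4 = 11 ballots; Kelston wins 11–6.
Ostley vs Ivery: Ostley is ranked higher on 3+3+1+4 = 11 ballots, Ivery on 6. Ostley wins 11–6.
Each city has at least one pairwise win (Penrith beats Kelston; Calder beats Penrith; Kelston beats Ivery; Ostley beats Penrith; Ivery beats Calder) — no Condorcet loser.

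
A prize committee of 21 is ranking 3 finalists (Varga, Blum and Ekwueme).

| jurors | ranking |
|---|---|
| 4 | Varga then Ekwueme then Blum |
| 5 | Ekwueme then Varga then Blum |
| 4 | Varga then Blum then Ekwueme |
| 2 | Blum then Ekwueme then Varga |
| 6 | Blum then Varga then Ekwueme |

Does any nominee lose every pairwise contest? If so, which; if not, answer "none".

Pairwise majorities:
Varga vs Blum: Varga wins 13–8.
Varga–Ekwueme: Varga 14–7.
Blum vs Ekwueme: 4+2+6 = 12 for Blum, 9 for Ekwueme — Blum by 12–9.
Ekwueme is beaten in every head-to-head and is the Condorcet loser.

Ekwueme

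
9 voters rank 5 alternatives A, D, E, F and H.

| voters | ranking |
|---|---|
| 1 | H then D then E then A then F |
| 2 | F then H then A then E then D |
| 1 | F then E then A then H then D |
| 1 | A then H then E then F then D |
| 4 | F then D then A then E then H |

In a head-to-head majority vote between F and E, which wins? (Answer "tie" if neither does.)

Ballots ranking F above E: 2 + 1 + 4 = 7.
Ballots ranking E above F: 9 − 7 = 2.
F wins the head-to-head 7–2.

F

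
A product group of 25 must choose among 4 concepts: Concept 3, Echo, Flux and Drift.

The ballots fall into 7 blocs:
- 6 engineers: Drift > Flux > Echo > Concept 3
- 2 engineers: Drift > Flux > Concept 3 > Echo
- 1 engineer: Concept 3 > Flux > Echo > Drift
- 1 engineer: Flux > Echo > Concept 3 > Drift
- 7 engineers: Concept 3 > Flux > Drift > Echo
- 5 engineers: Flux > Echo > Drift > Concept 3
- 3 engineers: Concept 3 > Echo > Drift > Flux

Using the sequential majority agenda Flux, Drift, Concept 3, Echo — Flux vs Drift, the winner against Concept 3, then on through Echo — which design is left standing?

Round 1: Flux vs Drift — 14–11, Flux advances.
Round 2: Flux vs Concept 3 — 14–11, Flux advances.
Round 3: Flux vs Echo — 22–3, Flux advances.
Flux survives the agenda.

Flux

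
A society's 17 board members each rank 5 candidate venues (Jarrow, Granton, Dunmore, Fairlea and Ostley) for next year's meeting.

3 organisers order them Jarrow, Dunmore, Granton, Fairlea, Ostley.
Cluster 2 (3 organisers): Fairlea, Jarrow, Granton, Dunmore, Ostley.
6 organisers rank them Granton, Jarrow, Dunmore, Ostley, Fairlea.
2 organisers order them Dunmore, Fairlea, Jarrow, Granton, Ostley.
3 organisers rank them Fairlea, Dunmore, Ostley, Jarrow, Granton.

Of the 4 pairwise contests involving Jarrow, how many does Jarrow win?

4

Jarrow against each rival (17 organisers):
Jarrow vs Granton: Jarrow wins 11–6.
Jarrow–Dunmore: Jarrow 12–5.
Jarrow vs Fairlea: Jarrow, 9–8.
Jarrow vs Ostley: Jarrow wins 14–3.
Jarrow beats Granton, Dunmore, Fairlea, Ostley — 4 pairwise wins.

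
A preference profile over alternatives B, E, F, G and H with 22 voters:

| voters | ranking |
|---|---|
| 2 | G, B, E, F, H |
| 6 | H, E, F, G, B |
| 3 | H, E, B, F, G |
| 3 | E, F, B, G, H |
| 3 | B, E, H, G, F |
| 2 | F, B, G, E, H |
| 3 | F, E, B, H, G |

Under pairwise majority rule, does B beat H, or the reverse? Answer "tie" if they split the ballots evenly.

Ballots ranking B above H: 2 + 3 + 3 + 2 + 3 = 13.
Ballots ranking H above B: 22 − 13 = 9.
B wins the head-to-head 13–9.

B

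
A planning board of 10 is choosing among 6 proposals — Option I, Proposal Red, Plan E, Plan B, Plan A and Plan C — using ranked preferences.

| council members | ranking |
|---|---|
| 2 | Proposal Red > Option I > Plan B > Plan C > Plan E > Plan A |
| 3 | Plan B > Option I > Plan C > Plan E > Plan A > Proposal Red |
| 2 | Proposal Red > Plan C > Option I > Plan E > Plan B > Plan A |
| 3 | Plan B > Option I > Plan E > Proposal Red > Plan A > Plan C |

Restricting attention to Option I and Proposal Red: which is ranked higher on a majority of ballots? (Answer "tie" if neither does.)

Ballots ranking Option I above Proposal Red: 3 + 3 = 6.
Ballots ranking Proposal Red above Option I: 10 − 6 = 4.
Option I wins the head-to-head 6–4.

Option I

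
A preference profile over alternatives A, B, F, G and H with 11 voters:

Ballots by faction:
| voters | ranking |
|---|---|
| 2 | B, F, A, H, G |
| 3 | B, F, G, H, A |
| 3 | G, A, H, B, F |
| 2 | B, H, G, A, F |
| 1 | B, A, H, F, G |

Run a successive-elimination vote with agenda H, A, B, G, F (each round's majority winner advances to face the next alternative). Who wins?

B

Round 1: H vs A — 5–6, A advances.
Round 2: A vs B — 3–8, B advances.
Round 3: B vs G — 8–3, B advances.
Round 4: B vs F — 11–0, B advances.
The agenda winner is B.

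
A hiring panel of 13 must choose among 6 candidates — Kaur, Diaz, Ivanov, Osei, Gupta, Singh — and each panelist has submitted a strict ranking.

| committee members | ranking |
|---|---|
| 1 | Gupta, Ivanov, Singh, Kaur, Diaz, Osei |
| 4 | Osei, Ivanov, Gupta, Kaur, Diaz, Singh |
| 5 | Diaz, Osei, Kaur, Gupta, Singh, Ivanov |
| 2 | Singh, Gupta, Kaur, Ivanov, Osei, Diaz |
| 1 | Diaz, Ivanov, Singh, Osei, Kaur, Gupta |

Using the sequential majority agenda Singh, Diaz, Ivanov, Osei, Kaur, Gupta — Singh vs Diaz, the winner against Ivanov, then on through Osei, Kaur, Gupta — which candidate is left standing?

Osei

Round 1: Singh vs Diaz — 3–10, Diaz advances.
Round 2: Diaz vs Ivanov — 6–7, Ivanov advances.
Round 3: Ivanov vs Osei — 4–9, Osei advances.
Round 4: Osei vs Kaur — 10–3, Osei advances.
Round 5: Osei vs Gupta — 10–3, Osei advances.
The agenda winner is Osei.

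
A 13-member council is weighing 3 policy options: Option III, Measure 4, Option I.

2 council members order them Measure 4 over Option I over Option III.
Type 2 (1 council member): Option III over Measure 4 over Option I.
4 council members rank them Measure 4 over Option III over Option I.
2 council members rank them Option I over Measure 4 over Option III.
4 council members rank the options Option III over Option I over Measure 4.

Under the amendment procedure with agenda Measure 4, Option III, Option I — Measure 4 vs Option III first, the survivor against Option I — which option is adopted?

Round 1: Measure 4 vs Option III — 8–5, Measure 4 advances.
Round 2: Measure 4 vs Option I — 7–6, Measure 4 advances.
Measure 4 survives the agenda.

Measure 4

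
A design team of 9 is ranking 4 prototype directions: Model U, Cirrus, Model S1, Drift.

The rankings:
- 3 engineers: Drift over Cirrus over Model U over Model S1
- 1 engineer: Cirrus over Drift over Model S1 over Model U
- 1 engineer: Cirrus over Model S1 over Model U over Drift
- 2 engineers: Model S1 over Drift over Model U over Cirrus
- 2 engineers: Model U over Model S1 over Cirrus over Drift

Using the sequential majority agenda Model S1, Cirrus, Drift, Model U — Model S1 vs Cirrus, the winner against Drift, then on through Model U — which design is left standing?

Round 1: Model S1 vs Cirrus — 4–5, Cirrus advances.
Round 2: Cirrus vs Drift — 4–5, Drift advances.
Round 3: Drift vs Model U — 6–3, Drift advances.
Drift survives the agenda.

Drift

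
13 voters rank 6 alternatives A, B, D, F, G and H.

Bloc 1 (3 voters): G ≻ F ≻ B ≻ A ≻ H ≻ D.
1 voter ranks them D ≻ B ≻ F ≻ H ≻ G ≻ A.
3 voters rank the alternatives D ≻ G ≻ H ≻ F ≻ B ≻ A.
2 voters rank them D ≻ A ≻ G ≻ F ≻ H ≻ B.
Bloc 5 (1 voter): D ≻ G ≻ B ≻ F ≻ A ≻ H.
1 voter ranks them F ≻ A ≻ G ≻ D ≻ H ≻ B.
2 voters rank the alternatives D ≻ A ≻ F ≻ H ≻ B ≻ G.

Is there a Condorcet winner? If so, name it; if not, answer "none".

Pairwise majorities:
A vs B: B, 8–5.
A–D: D 9–4.
A–F: F 9–4.
A vs G: G wins 8–5.
A vs H: A wins 9–4.
B–D: D 10–3.
B vs F: F, 11–2.
B vs G: G wins 10–3.
B vs H: H, 8–5.
D–F: D 9–4.
D vs G: D wins 9–4.
D vs H: D wins 10–3.
F–G: G 9–4.
F vs H: F wins 10–3.
G vs H: G wins 10–3.
D defeats every rival head-to-head and is the Condorcet winner.

D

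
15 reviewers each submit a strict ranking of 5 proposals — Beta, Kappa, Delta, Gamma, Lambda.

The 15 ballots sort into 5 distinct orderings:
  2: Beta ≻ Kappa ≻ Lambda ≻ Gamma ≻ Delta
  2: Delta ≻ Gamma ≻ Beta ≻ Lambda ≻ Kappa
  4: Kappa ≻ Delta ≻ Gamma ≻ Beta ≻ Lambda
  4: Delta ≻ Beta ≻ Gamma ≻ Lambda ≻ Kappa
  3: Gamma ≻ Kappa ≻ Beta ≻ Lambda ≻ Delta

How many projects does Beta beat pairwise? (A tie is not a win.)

Beta against each rival (15 reviewers):
Beta vs Kappa: 2+2+4 = 8 for Beta, 7 for Kappa — Beta by 8–7.
Beta vs Delta: Beta preferred on 2+3 = 5 ballots; Delta wins 10–5.
Beta vs Gamma: Gamma, 9–6.
Beta vs Lambda: Beta is ranked higher on 2+2+4+4+3 = 15 ballots, Lambda on 0. Beta wins 15–0.
Beta beats Kappa, Lambda; loses to Delta, Gamma — 2 pairwise wins.

2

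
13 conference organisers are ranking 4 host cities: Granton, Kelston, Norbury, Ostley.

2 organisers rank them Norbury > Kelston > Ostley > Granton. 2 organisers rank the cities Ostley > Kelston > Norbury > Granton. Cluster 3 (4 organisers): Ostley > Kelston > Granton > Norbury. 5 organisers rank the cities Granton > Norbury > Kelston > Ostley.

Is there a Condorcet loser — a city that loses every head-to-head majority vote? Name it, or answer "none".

none

Head-to-head results (13 organisers):
Granton vs Kelston: 5 to 8, Kelston.
Granton–Norbury: Granton 9–4.
Granton vs Ostley: Ostley wins 8–5.
Kelston vs Norbury: Kelston is ranked higher on 2+4 = 6 ballots, Norbury on 7. Norbury wins 7–6.
Kelston vs Ostley: 2+5 = 7 for Kelston, 6 for Ostley — Kelston by 7–6.
Norbury vs Ostley: Norbury is ranked higher on 2+5 = 7 ballots, Ostley on 6. Norbury wins 7–6.
Each city has at least one pairwise win (Granton beats Norbury; Kelston beats Granton; Norbury beats Kelston; Ostley beats Granton) — no Condorcet loser.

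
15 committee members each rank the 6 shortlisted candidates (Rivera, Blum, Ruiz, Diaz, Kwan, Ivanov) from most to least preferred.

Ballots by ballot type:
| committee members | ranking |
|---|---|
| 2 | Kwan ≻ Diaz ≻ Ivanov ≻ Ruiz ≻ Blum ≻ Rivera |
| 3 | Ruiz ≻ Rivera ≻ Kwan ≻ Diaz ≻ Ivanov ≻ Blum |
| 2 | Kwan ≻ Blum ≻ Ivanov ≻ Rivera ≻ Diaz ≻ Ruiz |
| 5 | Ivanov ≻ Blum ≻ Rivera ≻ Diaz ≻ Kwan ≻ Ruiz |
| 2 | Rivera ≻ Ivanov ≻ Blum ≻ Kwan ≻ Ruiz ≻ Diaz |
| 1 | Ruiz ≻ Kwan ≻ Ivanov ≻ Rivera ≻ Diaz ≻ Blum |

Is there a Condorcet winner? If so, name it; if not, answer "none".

Head-to-head results (15 committee members):
Rivera vs Blum: 6 to 9, Blum.
Rivera vs Ruiz: Rivera is ranked higher on 2+5+2 = 9 ballots, Ruiz on 6. Rivera wins 9–6.
Rivera vs Diaz: 3+2+5+2+1 = 13 for Rivera, 2 for Diaz — Rivera by 13–2.
Rivera vs Kwan: 10 to 5, Rivera.
Rivera vs Ivanov: Rivera is ranked higher on 3+2 = 5 ballots, Ivanov on 10. Ivanov wins 10–5.
Blum vs Ruiz: Blum is ranked higher on 2+5+2 = 9 ballots, Ruiz on 6. Blum wins 9–6.
Blum vs Diaz: Blum preferred on 2+5+2 = 9 ballots; Blum wins 9–6.
Blum vs Kwan: 5+2 = 7 for Blum, 8 for Kwan — Kwan by 8–7.
Blum vs Ivanov: 2 for Blum, 13 for Ivanov — Ivanov by 13–2.
Ruiz vs Diaz: 3+2+1 = 6 for Ruiz, 9 for Diaz — Diaz by 9–6.
Ruiz vs Kwan: Ruiz is ranked higher on 3+1 = 4 ballots, Kwan on 11. Kwan wins 11–4.
Ruiz vs Ivanov: Ruiz preferred on 3+1 = 4 ballots; Ivanov wins 11–4.
Diaz vs Kwan: Diaz preferred on 5 ballots; Kwan wins 10–5.
Diaz vs Ivanov: 5 to 10, Ivanov.
Kwan vs Ivanov: Kwan is ranked higher on 2+3+2+1 = 8 ballots, Ivanov on 7. Kwan wins 8–7.
No candidate is unbeaten: Rivera loses to Blum; Blum loses to Kwan; Ruiz loses to Rivera; Diaz loses to Rivera; Kwan loses to Rivera; Ivanov loses to Kwan. In particular Rivera beats Kwan beats Blum beats Rivera is a majority cycle — no Condorcet winner exists.

none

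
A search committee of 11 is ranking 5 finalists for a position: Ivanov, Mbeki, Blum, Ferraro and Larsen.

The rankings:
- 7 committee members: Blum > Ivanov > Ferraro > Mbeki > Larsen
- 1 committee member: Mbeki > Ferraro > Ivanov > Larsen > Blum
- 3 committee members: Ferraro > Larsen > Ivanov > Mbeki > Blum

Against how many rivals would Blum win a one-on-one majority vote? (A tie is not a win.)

Blum against each rival (11 committee members):
Blum vs Ivanov: Blum, 7–4.
Blum vs Mbeki: 7 for Blum, 4 for Mbeki — Blum by 7–4.
Blum vs Ferraro: Blum, 7–4.
Blum vs Larsen: Blum, 7–4.
Blum beats Ivanov, Mbeki, Ferraro, Larsen — 4 pairwise wins.

4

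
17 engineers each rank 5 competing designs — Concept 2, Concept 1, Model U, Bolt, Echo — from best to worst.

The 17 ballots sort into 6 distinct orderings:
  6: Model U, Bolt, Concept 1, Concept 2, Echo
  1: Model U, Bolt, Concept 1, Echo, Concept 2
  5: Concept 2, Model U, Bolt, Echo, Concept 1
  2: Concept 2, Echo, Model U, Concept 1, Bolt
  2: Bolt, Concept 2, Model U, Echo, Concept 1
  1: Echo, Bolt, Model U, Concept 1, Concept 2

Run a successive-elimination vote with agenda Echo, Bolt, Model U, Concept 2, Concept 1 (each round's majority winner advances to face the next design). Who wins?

Round 1: Echo vs Bolt — 3–14, Bolt advances.
Round 2: Bolt vs Model U — 3–14, Model U advances.
Round 3: Model U vs Concept 2 — 8–9, Concept 2 advances.
Round 4: Concept 2 vs Concept 1 — 9–8, Concept 2 advances.
The agenda winner is Concept 2.

Concept 2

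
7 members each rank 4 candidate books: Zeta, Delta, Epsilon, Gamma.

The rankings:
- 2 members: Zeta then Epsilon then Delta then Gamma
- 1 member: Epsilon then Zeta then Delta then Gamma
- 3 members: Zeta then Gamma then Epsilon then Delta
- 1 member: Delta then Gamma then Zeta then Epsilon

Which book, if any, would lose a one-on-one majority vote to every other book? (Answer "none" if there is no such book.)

Head-to-head results (7 members):
Zeta vs Delta: Zeta, 6–1.
Zeta vs Epsilon: 2+3+1 = 6 for Zeta, 1 for Epsilon — Zeta by 6–1.
Zeta–Gamma: Zeta 6–1.
Delta–Epsilon: Epsilon 6–1.
Delta vs Gamma: Delta is ranked higher on 2+1+1 = 4 ballots, Gamma on 3. Delta wins 4–3.
Epsilon vs Gamma: 2+1 = 3 for Epsilon, 4 for Gamma — Gamma by 4–3.
No book is winless: Zeta beats Delta; Delta beats Gamma; Epsilon beats Delta; Gamma beats Epsilon. There is no Condorcet loser.

none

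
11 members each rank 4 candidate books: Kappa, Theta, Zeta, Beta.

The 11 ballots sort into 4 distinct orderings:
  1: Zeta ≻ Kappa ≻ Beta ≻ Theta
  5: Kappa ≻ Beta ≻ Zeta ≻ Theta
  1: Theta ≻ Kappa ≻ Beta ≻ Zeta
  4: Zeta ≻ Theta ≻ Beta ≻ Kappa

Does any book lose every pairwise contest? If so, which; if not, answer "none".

Head-to-head results (11 members):
Kappa vs Theta: Kappa wins 6–5.
Kappa vs Zeta: Kappa, 6–5.
Kappa vs Beta: Kappa wins 7–4.
Theta–Zeta: Zeta 10–1.
Theta vs Beta: Beta, 6–5.
Zeta vs Beta: Beta wins 6–5.
Theta is beaten in every head-to-head and is the Condorcet loser.

Theta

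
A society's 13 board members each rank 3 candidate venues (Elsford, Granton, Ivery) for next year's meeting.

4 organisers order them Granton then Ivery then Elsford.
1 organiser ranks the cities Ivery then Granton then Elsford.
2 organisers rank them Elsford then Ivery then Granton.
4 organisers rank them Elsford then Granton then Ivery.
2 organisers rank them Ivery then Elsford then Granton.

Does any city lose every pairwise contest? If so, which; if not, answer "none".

Head-to-head results (13 organisers):
Elsford vs Granton: Elsford, 8–5.
Elsford vs Ivery: 2+4 = 6 for Elsford, 7 for Ivery — Ivery by 7–6.
Granton vs Ivery: Granton is ranked higher on 4+4 = 8 ballots, Ivery on 5. Granton wins 8–5.
No city is winless: Elsford beats Granton; Granton beats Ivery; Ivery beats Elsford. There is no Condorcet loser.

none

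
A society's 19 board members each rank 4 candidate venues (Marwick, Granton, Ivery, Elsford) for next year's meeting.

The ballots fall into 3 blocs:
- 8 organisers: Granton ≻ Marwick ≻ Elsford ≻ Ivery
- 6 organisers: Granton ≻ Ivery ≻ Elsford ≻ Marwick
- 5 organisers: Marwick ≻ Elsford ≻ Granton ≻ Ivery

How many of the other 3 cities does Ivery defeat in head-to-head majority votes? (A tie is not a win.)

Ivery against each rival (19 organisers):
Ivery–Marwick: Marwick 13–6.
Ivery vs Granton: Ivery is ranked higher on 0 ballots, Granton on 19. Granton wins 19–0.
Ivery vs Elsford: Ivery is ranked higher on 6 ballots, Elsford on 13. Elsford wins 13–6.
Ivery beats no one; loses to Marwick, Granton, Elsford — 0 pairwise wins.

0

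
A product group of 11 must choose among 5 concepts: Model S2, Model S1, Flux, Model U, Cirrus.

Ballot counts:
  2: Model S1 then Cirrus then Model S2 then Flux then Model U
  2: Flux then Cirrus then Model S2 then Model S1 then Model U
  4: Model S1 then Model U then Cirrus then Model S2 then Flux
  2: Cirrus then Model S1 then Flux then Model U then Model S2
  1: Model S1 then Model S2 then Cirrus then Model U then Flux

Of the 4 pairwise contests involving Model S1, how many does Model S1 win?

Model S1 against each rival (11 engineers):
Model S1 vs Model S2: 9 to 2, Model S1.
Model S1 vs Flux: Model S1 preferred on 2+4+2+1 = 9 ballots; Model S1 wins 9–2.
Model S1 vs Model U: Model S1, 11–0.
Model S1–Cirrus: Model S1 7–4.
Model S1 beats Model S2, Flux, Model U, Cirrus — 4 pairwise wins.

4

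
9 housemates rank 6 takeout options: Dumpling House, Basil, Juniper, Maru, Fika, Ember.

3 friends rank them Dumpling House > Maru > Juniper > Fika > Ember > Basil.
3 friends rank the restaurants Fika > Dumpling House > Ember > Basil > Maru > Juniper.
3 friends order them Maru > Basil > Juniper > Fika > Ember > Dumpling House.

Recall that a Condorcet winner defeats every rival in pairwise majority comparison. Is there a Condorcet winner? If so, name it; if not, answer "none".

none

Check each pair by majority over 9 ballots:
Dumpling House vs Basil: Dumpling House, 6–3.
Dumpling House vs Juniper: Dumpling House wins 6–3.
Dumpling House vs Maru: Dumpling House, 6–3.
Dumpling House–Fika: Fika 6–3.
Dumpling House–Ember: Dumpling House 6–3.
Basil–Juniper: Basil 6–3.
Basil vs Maru: Basil is ranked higher on 3 ballots, Maru on 6. Maru wins 6–3.
Basil vs Fika: Basil is ranked higher on 3 ballots, Fika on 6. Fika wins 6–3.
Basil vs Ember: Basil is ranked higher on 3 ballots, Ember on 6. Ember wins 6–3.
Juniper vs Maru: Juniper is ranked higher on 0 ballots, Maru on 9. Maru wins 9–0.
Juniper vs Fika: 6 to 3, Juniper.
Juniper–Ember: Juniper 6–3.
Maru–Fika: Maru 6–3.
Maru vs Ember: Maru preferred on 3+3 = 6 ballots; Maru wins 6–3.
Fika vs Ember: Fika wins 9–0.
Each restaurant drops at least one matchup (Dumpling House loses to Fika; Basil loses to Dumpling House; Juniper loses to Dumpling House; Maru loses to Dumpling House; Fika loses to Juniper; Ember loses to Dumpling House); the cycle Dumpling House beats Juniper beats Fika beats Dumpling House rules out a Condorcet winner.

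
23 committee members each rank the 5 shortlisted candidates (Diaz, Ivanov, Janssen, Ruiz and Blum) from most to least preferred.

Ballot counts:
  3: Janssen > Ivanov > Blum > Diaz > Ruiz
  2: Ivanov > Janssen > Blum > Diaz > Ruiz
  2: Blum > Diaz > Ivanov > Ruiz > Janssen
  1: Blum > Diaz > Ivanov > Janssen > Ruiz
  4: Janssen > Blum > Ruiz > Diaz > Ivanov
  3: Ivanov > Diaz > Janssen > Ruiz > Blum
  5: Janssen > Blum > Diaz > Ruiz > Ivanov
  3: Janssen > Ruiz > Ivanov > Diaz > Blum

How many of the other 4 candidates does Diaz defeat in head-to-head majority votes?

Diaz against each rival (23 committee members):
Diaz vs Ivanov: Diaz, 12–11.
Diaz–Janssen: Janssen 17–6.
Diaz vs Ruiz: Diaz wins 16–7.
Diaz vs Blum: Blum, 17–6.
Diaz beats Ivanov, Ruiz; loses to Janssen, Blum — 2 pairwise wins.

2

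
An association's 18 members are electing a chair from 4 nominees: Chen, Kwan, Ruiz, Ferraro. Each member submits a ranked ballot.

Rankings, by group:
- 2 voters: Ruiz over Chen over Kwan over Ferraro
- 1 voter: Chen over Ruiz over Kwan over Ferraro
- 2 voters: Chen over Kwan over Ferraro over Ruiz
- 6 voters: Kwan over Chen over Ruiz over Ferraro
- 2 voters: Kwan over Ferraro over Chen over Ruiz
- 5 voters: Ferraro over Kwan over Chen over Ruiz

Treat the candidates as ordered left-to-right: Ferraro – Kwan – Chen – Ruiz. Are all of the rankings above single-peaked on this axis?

Axis positions: Ferraro=1, Kwan=2, Chen=3, Ruiz=4.
Group 1 (peak Ruiz at position 4): ranking walks positions 4-3-2-1, expanding outward from the peak — single-peaked.
Group 2 (peak Chen at position 3): ranking walks positions 3-4-2-1, expanding outward from the peak — single-peaked.
Group 3 (peak Chen at position 3): ranking walks positions 3-2-1-4, expanding outward from the peak — single-peaked.
Group 4 (peak Kwan at position 2): ranking walks positions 2-3-4-1, expanding outward from the peak — single-peaked.
Group 5 (peak Kwan at position 2): ranking walks positions 2-1-3-4, expanding outward from the peak — single-peaked.
Group 6 (peak Ferraro at position 1): ranking walks positions 1-2-3-4, expanding outward from the peak — single-peaked.
Every ranking is single-peaked on this axis.

yes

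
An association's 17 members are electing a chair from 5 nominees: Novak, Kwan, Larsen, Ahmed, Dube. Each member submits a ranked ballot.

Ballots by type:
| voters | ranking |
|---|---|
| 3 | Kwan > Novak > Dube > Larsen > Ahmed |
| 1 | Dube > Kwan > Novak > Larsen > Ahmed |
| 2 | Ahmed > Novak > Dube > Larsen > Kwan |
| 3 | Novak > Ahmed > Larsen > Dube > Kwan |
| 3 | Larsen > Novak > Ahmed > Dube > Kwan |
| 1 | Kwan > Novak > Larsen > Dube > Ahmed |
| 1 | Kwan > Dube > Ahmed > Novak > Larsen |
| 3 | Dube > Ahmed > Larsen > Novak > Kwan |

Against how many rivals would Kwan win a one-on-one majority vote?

Kwan against each rival (17 voters):
Kwan vs Novak: Novak, 11–6.
Kwan vs Larsen: Kwan preferred on 3+1+1+1 = 6 ballots; Larsen wins 11–6.
Kwan vs Ahmed: 3+1+1+1 = 6 for Kwan, 11 for Ahmed — Ahmed by 11–6.
Kwan vs Dube: 3+1+1 = 5 for Kwan, 12 for Dube — Dube by 12–5.
Kwan beats no one; loses to Novak, Larsen, Ahmed, Dube — 0 pairwise wins.

0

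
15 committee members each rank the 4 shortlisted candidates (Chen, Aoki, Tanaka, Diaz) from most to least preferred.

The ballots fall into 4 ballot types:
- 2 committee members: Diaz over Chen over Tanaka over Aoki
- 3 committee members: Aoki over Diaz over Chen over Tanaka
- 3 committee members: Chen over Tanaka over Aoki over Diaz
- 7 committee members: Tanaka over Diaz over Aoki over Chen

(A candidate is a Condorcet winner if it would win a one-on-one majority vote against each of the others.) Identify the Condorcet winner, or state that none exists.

Check each pair by majority over 15 ballots:
Chen vs Aoki: Aoki, 10–5.
Chen vs Tanaka: Chen wins 8–7.
Chen–Diaz: Diaz 12–3.
Aoki vs Tanaka: Tanaka, 12–3.
Aoki–Diaz: Diaz 9–6.
Tanaka–Diaz: Tanaka 10–5.
Every candidate loses at least once (Chen loses to Aoki; Aoki loses to Tanaka; Tanaka loses to Chen; Diaz loses to Tanaka). The majority relation contains the cycle Chen > Tanaka > Aoki > Chen, so there is no Condorcet winner.

none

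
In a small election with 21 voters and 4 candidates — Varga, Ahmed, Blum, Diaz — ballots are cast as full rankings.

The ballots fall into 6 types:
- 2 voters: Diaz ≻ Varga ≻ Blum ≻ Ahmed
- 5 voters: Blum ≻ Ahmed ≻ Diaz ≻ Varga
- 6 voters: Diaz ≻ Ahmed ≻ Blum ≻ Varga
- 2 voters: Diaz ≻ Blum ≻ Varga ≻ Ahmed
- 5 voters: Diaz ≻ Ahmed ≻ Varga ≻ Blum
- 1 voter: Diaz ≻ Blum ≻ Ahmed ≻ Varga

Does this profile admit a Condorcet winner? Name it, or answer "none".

Diaz

Head-to-head results (21 voters):
Varga vs Ahmed: Ahmed, 17–4.
Varga vs Blum: Blum wins 14–7.
Varga–Diaz: Diaz 21–0.
Ahmed–Blum: Ahmed 11–10.
Ahmed vs Diaz: Diaz wins 16–5.
Blum vs Diaz: Diaz wins 16–5.
Diaz wins every pairwise contest, so Diaz is the Condorcet winner.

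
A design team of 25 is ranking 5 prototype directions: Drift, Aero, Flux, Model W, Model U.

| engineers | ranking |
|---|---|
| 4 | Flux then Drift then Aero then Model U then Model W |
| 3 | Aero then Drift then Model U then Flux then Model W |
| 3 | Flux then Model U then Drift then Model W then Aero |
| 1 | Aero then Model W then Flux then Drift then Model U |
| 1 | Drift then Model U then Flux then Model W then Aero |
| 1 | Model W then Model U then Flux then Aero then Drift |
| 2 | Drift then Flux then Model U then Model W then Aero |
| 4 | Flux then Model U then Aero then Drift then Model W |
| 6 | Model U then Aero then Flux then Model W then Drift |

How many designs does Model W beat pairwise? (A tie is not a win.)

Model W against each rival (25 engineers):
Model W vs Drift: 1+1+6 = 8 for Model W, 17 for Drift — Drift by 17–8.
Model W vs Aero: Aero wins 18–7.
Model W vs Flux: Flux, 23–2.
Model W vs Model U: Model W is ranked higher on 1+1 = 2 ballots, Model U on 23. Model U wins 23–2.
Model W beats no one; loses to Drift, Aero, Flux, Model U — 0 pairwise wins.

0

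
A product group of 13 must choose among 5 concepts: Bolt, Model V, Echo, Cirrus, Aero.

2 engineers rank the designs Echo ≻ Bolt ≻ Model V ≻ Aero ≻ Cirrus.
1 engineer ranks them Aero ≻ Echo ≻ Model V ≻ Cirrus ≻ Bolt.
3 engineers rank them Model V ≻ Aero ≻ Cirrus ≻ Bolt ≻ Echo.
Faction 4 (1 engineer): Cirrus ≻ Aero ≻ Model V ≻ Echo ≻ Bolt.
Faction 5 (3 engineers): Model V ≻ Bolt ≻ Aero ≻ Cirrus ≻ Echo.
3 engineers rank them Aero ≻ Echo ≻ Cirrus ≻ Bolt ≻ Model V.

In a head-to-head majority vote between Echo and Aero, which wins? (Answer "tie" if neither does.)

Ballots ranking Echo above Aero: 2.
Ballots ranking Aero above Echo: 13 − 2 = 11.
Aero wins the head-to-head 11–2.

Aero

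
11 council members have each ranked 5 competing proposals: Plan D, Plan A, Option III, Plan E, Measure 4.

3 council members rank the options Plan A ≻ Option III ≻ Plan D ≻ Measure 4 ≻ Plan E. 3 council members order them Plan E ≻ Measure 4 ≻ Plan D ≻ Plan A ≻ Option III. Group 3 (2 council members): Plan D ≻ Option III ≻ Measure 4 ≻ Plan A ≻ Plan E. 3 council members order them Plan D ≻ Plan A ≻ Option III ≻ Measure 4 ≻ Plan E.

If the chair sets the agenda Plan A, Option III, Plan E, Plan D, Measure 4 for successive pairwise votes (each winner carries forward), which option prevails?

Plan D

Round 1: Plan A vs Option III — 9–2, Plan A advances.
Round 2: Plan A vs Plan E — 8–3, Plan A advances.
Round 3: Plan A vs Plan D — 3–8, Plan D advances.
Round 4: Plan D vs Measure 4 — 8–3, Plan D advances.
Plan D survives the agenda.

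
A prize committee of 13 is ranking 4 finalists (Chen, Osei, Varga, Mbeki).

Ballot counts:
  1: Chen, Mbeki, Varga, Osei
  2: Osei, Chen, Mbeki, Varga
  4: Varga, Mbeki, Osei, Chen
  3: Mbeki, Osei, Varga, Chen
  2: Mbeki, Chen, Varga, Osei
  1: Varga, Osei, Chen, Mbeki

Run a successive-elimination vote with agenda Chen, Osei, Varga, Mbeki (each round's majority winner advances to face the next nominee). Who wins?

Mbeki

Round 1: Chen vs Osei — 3–10, Osei advances.
Round 2: Osei vs Varga — 5–8, Varga advances.
Round 3: Varga vs Mbeki — 5–8, Mbeki advances.
Mbeki survives the agenda.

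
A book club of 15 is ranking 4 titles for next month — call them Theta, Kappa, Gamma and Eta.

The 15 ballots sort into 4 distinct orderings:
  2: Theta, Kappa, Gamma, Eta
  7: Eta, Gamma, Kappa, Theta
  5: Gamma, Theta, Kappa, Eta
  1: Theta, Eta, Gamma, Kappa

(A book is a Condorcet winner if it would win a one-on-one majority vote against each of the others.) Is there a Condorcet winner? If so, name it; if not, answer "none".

none

Pairwise majorities:
Theta vs Kappa: Theta wins 8–7.
Theta vs Gamma: Gamma wins 12–3.
Theta–Eta: Theta 8–7.
Kappa vs Gamma: Gamma wins 13–2.
Kappa vs Eta: Eta, 8–7.
Gamma vs Eta: Eta wins 8–7.
Each book drops at least one matchup (Theta loses to Gamma; Kappa loses to Theta; Gamma loses to Eta; Eta loses to Theta); the cycle Theta beats Eta beats Gamma beats Theta rules out a Condorcet winner.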